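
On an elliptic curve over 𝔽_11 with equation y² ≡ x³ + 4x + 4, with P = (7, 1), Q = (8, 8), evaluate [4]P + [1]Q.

First 4P:
Repeated addition: build up to 4P.
2P: tangent at (7, 1): λ = (3·7² + 4)/(2·1) ≡ 8/2. 2⁻¹ ≡ 6 (mod 11), so λ ≡ 8·6 ≡ 4.
  x = λ² - 7 - 7 = 16 - 14 ≡ 2; y = λ·(7 - 2) - 1 ≡ 8. → (2, 8)
3P: (2, 8) + (7, 1). λ = (1 - 8)/(7 - 2) ≡ 4/5 mod 11. 5⁻¹ ≡ 9 (mod 11), so λ ≡ 3.
  x = λ² - 2 - 7 = 9 - 9 ≡ 0; y = λ·(2 - 0) - 8 ≡ 9. → (0, 9)
4P: (0, 9) + (7, 1). λ = (1 - 9)/(7 - 0) ≡ 3/7 mod 11. 7⁻¹ ≡ 8 (mod 11), so λ ≡ 2.
  x = λ² - 0 - 7 = 4 - 7 ≡ 8; y = λ·(0 - 8) - 9 ≡ 8. → (8, 8)
4P = (8, 8).
Finally 4P + Q:
tangent at (8, 8): λ = (3·8² + 4)/(2·8) ≡ 9/5. 5⁻¹ ≡ 9 (mod 11) since 5·9 = 45 ≡ 1, so λ ≡ 9·9 ≡ 4.
  x = λ² - 8 - 8 = 16 - 16 ≡ 0; y = λ·(8 - 0) - 8 ≡ 2. → (0, 2)

(0, 2)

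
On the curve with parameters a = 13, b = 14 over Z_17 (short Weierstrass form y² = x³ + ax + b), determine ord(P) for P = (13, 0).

2P: (13, 0) + (13, 0): same x and y₁ ≡ -y₂, so the sum is 𝒪.
2P = 𝒪, so the order is 2.

2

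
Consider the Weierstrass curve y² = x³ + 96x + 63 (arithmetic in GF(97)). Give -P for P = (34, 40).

-(34, 40) = (34, -40 mod 97) = (34, 57).

(34, 57)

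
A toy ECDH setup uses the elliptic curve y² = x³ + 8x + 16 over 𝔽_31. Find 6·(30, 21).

(4, 9)

Write P = (30, 21).
Double-and-add on 6 = (110)₂. Start with P = (30, 21) for the leading 1-bit.
double: tangent at (30, 21): λ = (3·30² + 8)/(2·21) ≡ 11/11. 11⁻¹ ≡ 17 (mod 31) since 11·17 = 187 ≡ 1, so λ ≡ 11·17 ≡ 1.
  x = λ² - 30 - 30 = 1 - 60 ≡ 3; y = λ·(30 - 3) - 21 ≡ 6. → (3, 6)
add P: (3, 6) + (30, 21). λ = (21 - 6)/(30 - 3) ≡ 15/27 mod 31. 27⁻¹ ≡ 23 (mod 31), so λ ≡ 4.
  x = λ² - 3 - 30 = 16 - 33 ≡ 14; y = λ·(3 - 14) - 6 ≡ 12. → (14, 12)
double: tangent at (14, 12): λ = (3·14² + 8)/(2·12) ≡ 7/24. 24⁻¹ ≡ 22 (mod 31) since 24·22 = 528 ≡ 1, so λ ≡ 7·22 ≡ 30.
  x = λ² - 14 - 14 = 900 - 28 ≡ 4; y = λ·(14 - 4) - 12 ≡ 9. → (4, 9)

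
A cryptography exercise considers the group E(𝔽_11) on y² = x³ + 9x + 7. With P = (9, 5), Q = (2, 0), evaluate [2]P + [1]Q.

(9, 6)

First 2P:
Repeated addition: build up to 2P.
2P: tangent at (9, 5): λ = (3·9² + 9)/(2·5) ≡ 10/10. 10⁻¹ ≡ 10 (mod 11), so λ ≡ 10·10 ≡ 1.
  x = λ² - 9 - 9 = 1 - 18 ≡ 5; y = λ·(9 - 5) - 5 ≡ 10. → (5, 10)
2P = (5, 10).
Finally 2P + Q:
(5, 10) + (2, 0). λ = (0 - 10)/(2 - 5) ≡ 1/8 mod 11. 8⁻¹ ≡ 7 (mod 11), so λ ≡ 7.
  x = λ² - 5 - 2 = 49 - 7 ≡ 9; y = λ·(5 - 9) - 10 ≡ 6. → (9, 6)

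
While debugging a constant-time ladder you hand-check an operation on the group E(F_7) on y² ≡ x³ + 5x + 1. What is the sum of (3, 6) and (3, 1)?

O

The two points share x = 3 and their y-coordinates satisfy 6 + 1 ≡ 0 (mod 7), so they are inverses. Their sum is the point at infinity.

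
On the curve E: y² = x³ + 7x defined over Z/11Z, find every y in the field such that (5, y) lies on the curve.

none

x³ + 7x + 0 = 160 ≡ 6 (mod 11).
6 is a non-residue mod 11; no y exists.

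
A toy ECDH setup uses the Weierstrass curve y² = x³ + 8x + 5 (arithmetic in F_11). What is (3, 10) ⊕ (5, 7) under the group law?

(3, 10) + (5, 7). λ = (7 - 10)/(5 - 3) ≡ 8/2 mod 11. 2⁻¹ ≡ 6 (mod 11), so λ ≡ 4.
  x = λ² - 3 - 5 = 16 - 8 ≡ 8; y = λ·(3 - 8) - 10 ≡ 3. → (8, 3)

(8, 3)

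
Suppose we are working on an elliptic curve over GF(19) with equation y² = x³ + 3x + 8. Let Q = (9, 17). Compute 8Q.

Double-and-add on 8 = (1000)₂. Start with Q = (9, 17) for the leading 1-bit.
double: tangent at (9, 17): λ = (3·9² + 3)/(2·17) ≡ 18/15. 15⁻¹ ≡ 14 (mod 19) since 15·14 = 210 ≡ 1, so λ ≡ 18·14 ≡ 5.
  x = λ² - 9 - 9 = 25 - 18 ≡ 7; y = λ·(9 - 7) - 17 ≡ 12. → (7, 12)
double: tangent at (7, 12): λ = (3·7² + 3)/(2·12) ≡ 17/5. 5⁻¹ ≡ 4 (mod 19), so λ ≡ 17·4 ≡ 11.
  x = λ² - 7 - 7 = 121 - 14 ≡ 12; y = λ·(7 - 12) - 12 ≡ 9. → (12, 9)
double: tangent at (12, 9): λ = (3·12² + 3)/(2·9) ≡ 17/18. 18⁻¹ ≡ 18 (mod 19) since 18·18 = 324 ≡ 1, so λ ≡ 17·18 ≡ 2.
  x = λ² - 12 - 12 = 4 - 24 ≡ 18; y = λ·(12 - 18) - 9 ≡ 17. → (18, 17)

(18, 17)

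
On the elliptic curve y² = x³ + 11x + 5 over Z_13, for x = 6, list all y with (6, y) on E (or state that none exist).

x³ + 11x + 5 = 287 ≡ 1 (mod 13).
Square roots of 1 mod 13: 1 and 12 (since 1² = 1 ≡ 1).

1, 12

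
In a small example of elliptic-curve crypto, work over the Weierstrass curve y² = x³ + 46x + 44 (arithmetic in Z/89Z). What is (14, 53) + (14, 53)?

tangent at (14, 53): λ = (3·14² + 46)/(2·53) ≡ 11/17. 17⁻¹ ≡ 21 (mod 89), so λ ≡ 11·21 ≡ 53.
  x = λ² - 14 - 14 = 2809 - 28 ≡ 22; y = λ·(14 - 22) - 53 ≡ 57. → (22, 57)

(22, 57)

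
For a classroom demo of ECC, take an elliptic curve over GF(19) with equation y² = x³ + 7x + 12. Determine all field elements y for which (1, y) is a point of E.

x³ + 7x + 12 = 20 ≡ 1 (mod 19).
Square roots of 1 mod 19: 1 and 18 (since 1² = 1 ≡ 1).

1, 18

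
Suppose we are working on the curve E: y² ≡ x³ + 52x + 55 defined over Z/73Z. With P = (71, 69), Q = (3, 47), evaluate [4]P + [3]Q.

First 4P:
Repeated addition: build up to 4P.
2P: tangent at (71, 69): λ = (3·71² + 52)/(2·69) ≡ 64/65. 65⁻¹ ≡ 9 (mod 73) since 65·9 = 585 ≡ 1, so λ ≡ 64·9 ≡ 65.
  x = λ² - 71 - 71 = 4225 - 142 ≡ 68; y = λ·(71 - 68) - 69 ≡ 53. → (68, 53)
3P: (68, 53) + (71, 69). λ = (69 - 53)/(71 - 68) ≡ 16/3 mod 73. 3⁻¹ ≡ 49 (mod 73), so λ ≡ 54.
  x = λ² - 68 - 71 = 2916 - 139 ≡ 3; y = λ·(68 - 3) - 53 ≡ 26. → (3, 26)
4P: (3, 26) + (71, 69). λ = (69 - 26)/(71 - 3) ≡ 43/68 mod 73. 68⁻¹ ≡ 29 (mod 73), so λ ≡ 6.
  x = λ² - 3 - 71 = 36 - 74 ≡ 35; y = λ·(3 - 35) - 26 ≡ 1. → (35, 1)
4P = (35, 1).
Next 3Q:
Repeated addition: build up to 3Q.
2Q: tangent at (3, 47): λ = (3·3² + 52)/(2·47) ≡ 6/21. 21⁻¹ ≡ 7 (mod 73), so λ ≡ 6·7 ≡ 42.
  x = λ² - 3 - 3 = 1764 - 6 ≡ 6; y = λ·(3 - 6) - 47 ≡ 46. → (6, 46)
3Q: (6, 46) + (3, 47). λ = (47 - 46)/(3 - 6) ≡ 1/70 mod 73. 70⁻¹ ≡ 24 (mod 73) since 70·24 = 1680 ≡ 1, so λ ≡ 24.
  x = λ² - 6 - 3 = 576 - 9 ≡ 56; y = λ·(6 - 56) - 46 ≡ 68. → (56, 68)
3Q = (56, 68).
Finally 4P + 3Q:
(35, 1) + (56, 68). λ = (68 - 1)/(56 - 35) ≡ 67/21 mod 73. 21⁻¹ ≡ 7 (mod 73), so λ ≡ 31.
  x = λ² - 35 - 56 = 961 - 91 ≡ 67; y = λ·(35 - 67) - 1 ≡ 29. → (67, 29)

(67, 29)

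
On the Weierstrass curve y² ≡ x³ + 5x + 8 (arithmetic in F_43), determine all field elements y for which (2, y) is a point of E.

none

x³ + 5x + 8 = 26 ≡ 26 (mod 43).
26 is a non-residue mod 43; no y exists.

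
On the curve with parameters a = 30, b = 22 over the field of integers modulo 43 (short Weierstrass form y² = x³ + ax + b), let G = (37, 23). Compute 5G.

(27, 2)

Double-and-add on 5 = (101)₂. Start with G = (37, 23) for the leading 1-bit.
double: tangent at (37, 23): λ = (3·37² + 30)/(2·23) ≡ 9/3. 3⁻¹ ≡ 29 (mod 43), so λ ≡ 9·29 ≡ 3.
  x = λ² - 37 - 37 = 9 - 74 ≡ 21; y = λ·(37 - 21) - 23 ≡ 25. → (21, 25)
double: tangent at (21, 25): λ = (3·21² + 30)/(2·25) ≡ 20/7. 7⁻¹ ≡ 37 (mod 43), so λ ≡ 20·37 ≡ 9.
  x = λ² - 21 - 21 = 81 - 42 ≡ 39; y = λ·(21 - 39) - 25 ≡ 28. → (39, 28)
add G: (39, 28) + (37, 23). λ = (23 - 28)/(37 - 39) ≡ 38/41 mod 43. 41⁻¹ ≡ 21 (mod 43), so λ ≡ 24.
  x = λ² - 39 - 37 = 576 - 76 ≡ 27; y = λ·(39 - 27) - 28 ≡ 2. → (27, 2)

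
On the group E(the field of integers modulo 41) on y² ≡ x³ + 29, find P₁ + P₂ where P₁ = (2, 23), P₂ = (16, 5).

(2, 23) + (16, 5). λ = (5 - 23)/(16 - 2) ≡ 23/14 mod 41. 14⁻¹ ≡ 3 (mod 41) since 14·3 = 42 ≡ 1, so λ ≡ 28.
  x = λ² - 2 - 16 = 784 - 18 ≡ 28; y = λ·(2 - 28) - 23 ≡ 28. → (28, 28)

(28, 28)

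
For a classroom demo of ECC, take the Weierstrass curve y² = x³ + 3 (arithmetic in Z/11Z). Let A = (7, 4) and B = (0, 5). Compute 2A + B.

First 2A:
Repeated addition: build up to 2A.
2A: tangent at (7, 4): λ = (3·7² + 0)/(2·4) ≡ 4/8. 8⁻¹ ≡ 7 (mod 11), so λ ≡ 4·7 ≡ 6.
  x = λ² - 7 - 7 = 36 - 14 ≡ 0; y = λ·(7 - 0) - 4 ≡ 5. → (0, 5)
2A = (0, 5).
Finally 2A + B:
tangent at (0, 5): λ = (3·0² + 0)/(2·5) ≡ 0/10. 10⁻¹ ≡ 10 (mod 11) since 10·10 = 100 ≡ 1, so λ ≡ 0·10 ≡ 0.
  x = λ² - 0 - 0 = 0 - 0 ≡ 0; y = λ·(0 - 0) - 5 ≡ 6. → (0, 6)

(0, 6)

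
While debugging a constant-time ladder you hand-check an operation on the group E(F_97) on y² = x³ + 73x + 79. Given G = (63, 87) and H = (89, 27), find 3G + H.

(0, 51)

First 3G:
Repeated addition: build up to 3G.
2G: tangent at (63, 87): λ = (3·63² + 73)/(2·87) ≡ 49/77. 77⁻¹ ≡ 63 (mod 97) since 77·63 = 4851 ≡ 1, so λ ≡ 49·63 ≡ 80.
  x = λ² - 63 - 63 = 6400 - 126 ≡ 66; y = λ·(63 - 66) - 87 ≡ 61. → (66, 61)
3G: (66, 61) + (63, 87). λ = (87 - 61)/(63 - 66) ≡ 26/94 mod 97. 94⁻¹ ≡ 32 (mod 97) since 94·32 = 3008 ≡ 1, so λ ≡ 56.
  x = λ² - 66 - 63 = 3136 - 129 ≡ 0; y = λ·(66 - 0) - 61 ≡ 46. → (0, 46)
3G = (0, 46).
Finally 3G + H:
(0, 46) + (89, 27). λ = (27 - 46)/(89 - 0) ≡ 78/89 mod 97. 89⁻¹ ≡ 12 (mod 97), so λ ≡ 63.
  x = λ² - 0 - 89 = 3969 - 89 ≡ 0; y = λ·(0 - 0) - 46 ≡ 51. → (0, 51)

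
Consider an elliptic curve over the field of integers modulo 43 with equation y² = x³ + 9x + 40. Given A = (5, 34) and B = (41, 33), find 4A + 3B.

(36, 35)

First 4A:
Double-and-add on 4 = (100)₂. Start with A = (5, 34) for the leading 1-bit.
double: tangent at (5, 34): λ = (3·5² + 9)/(2·34) ≡ 41/25. 25⁻¹ ≡ 31 (mod 43), so λ ≡ 41·31 ≡ 24.
  x = λ² - 5 - 5 = 576 - 10 ≡ 7; y = λ·(5 - 7) - 34 ≡ 4. → (7, 4)
double: tangent at (7, 4): λ = (3·7² + 9)/(2·4) ≡ 27/8. 8⁻¹ ≡ 27 (mod 43), so λ ≡ 27·27 ≡ 41.
  x = λ² - 7 - 7 = 1681 - 14 ≡ 33; y = λ·(7 - 33) - 4 ≡ 5. → (33, 5)
4A = (33, 5).
Next 3B:
Repeated addition: build up to 3B.
2B: tangent at (41, 33): λ = (3·41² + 9)/(2·33) ≡ 21/23. 23⁻¹ ≡ 15 (mod 43), so λ ≡ 21·15 ≡ 14.
  x = λ² - 41 - 41 = 196 - 82 ≡ 28; y = λ·(41 - 28) - 33 ≡ 20. → (28, 20)
3B: (28, 20) + (41, 33). λ = (33 - 20)/(41 - 28) ≡ 13/13 mod 43. 13⁻¹ ≡ 10 (mod 43), so λ ≡ 1.
  x = λ² - 28 - 41 = 1 - 69 ≡ 18; y = λ·(28 - 18) - 20 ≡ 33. → (18, 33)
3B = (18, 33).
Finally 4A + 3B:
(33, 5) + (18, 33). λ = (33 - 5)/(18 - 33) ≡ 28/28 mod 43. 28⁻¹ ≡ 20 (mod 43), so λ ≡ 1.
  x = λ² - 33 - 18 = 1 - 51 ≡ 36; y = λ·(33 - 36) - 5 ≡ 35. → (36, 35)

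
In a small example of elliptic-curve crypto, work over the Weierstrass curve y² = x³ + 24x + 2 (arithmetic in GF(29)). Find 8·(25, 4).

Write G = (25, 4).
Double-and-add on 8 = (1000)₂. Start with G = (25, 4) for the leading 1-bit.
double: tangent at (25, 4): λ = (3·25² + 24)/(2·4) ≡ 14/8. 8⁻¹ ≡ 11 (mod 29) since 8·11 = 88 ≡ 1, so λ ≡ 14·11 ≡ 9.
  x = λ² - 25 - 25 = 81 - 50 ≡ 2; y = λ·(25 - 2) - 4 ≡ 0. → (2, 0)
double: (2, 0) + (2, 0): same x and y₁ ≡ -y₂, so the sum is O.
double: O + O = O (identity).

O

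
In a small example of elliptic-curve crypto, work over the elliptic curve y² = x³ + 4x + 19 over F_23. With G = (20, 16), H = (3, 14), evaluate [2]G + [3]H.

First 2G:
Repeated addition: build up to 2G.
2G: tangent at (20, 16): λ = (3·20² + 4)/(2·16) ≡ 8/9. 9⁻¹ ≡ 18 (mod 23) since 9·18 = 162 ≡ 1, so λ ≡ 8·18 ≡ 6.
  x = λ² - 20 - 20 = 36 - 40 ≡ 19; y = λ·(20 - 19) - 16 ≡ 13. → (19, 13)
2G = (19, 13).
Next 3H:
Repeated addition: build up to 3H.
2H: tangent at (3, 14): λ = (3·3² + 4)/(2·14) ≡ 8/5. 5⁻¹ ≡ 14 (mod 23), so λ ≡ 8·14 ≡ 20.
  x = λ² - 3 - 3 = 400 - 6 ≡ 3; y = λ·(3 - 3) - 14 ≡ 9. → (3, 9)
3H: (3, 9) + (3, 14): same x and y₁ ≡ -y₂, so the sum is O.
3H = O.
Finally 2G + 3H:
(19, 13) + O = (19, 13) (identity).

(19, 13)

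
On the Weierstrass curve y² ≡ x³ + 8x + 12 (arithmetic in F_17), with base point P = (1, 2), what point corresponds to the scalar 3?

(2, 11)

Repeated addition: build up to 3P.
2P: tangent at (1, 2): λ = (3·1² + 8)/(2·2) ≡ 11/4. 4⁻¹ ≡ 13 (mod 17), so λ ≡ 11·13 ≡ 7.
  x = λ² - 1 - 1 = 49 - 2 ≡ 13; y = λ·(1 - 13) - 2 ≡ 16. → (13, 16)
3P: (13, 16) + (1, 2). λ = (2 - 16)/(1 - 13) ≡ 3/5 mod 17. 5⁻¹ ≡ 7 (mod 17), so λ ≡ 4.
  x = λ² - 13 - 1 = 16 - 14 ≡ 2; y = λ·(13 - 2) - 16 ≡ 11. → (2, 11)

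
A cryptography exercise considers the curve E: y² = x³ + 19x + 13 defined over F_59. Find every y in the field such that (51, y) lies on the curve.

23, 36

x³ + 19x + 13 = 133633 ≡ 57 (mod 59).
Square roots of 57 mod 59: 23 and 36 (since 23² = 529 ≡ 57).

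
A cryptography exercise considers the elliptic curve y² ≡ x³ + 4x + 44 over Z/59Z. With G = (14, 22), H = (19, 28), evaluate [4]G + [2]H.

(50, 20)

First 4G:
Repeated addition: build up to 4G.
2G: tangent at (14, 22): λ = (3·14² + 4)/(2·22) ≡ 2/44. 44⁻¹ ≡ 55 (mod 59), so λ ≡ 2·55 ≡ 51.
  x = λ² - 14 - 14 = 2601 - 28 ≡ 36; y = λ·(14 - 36) - 22 ≡ 36. → (36, 36)
3G: (36, 36) + (14, 22). λ = (22 - 36)/(14 - 36) ≡ 45/37 mod 59. 37⁻¹ ≡ 8 (mod 59), so λ ≡ 6.
  x = λ² - 36 - 14 = 36 - 50 ≡ 45; y = λ·(36 - 45) - 36 ≡ 28. → (45, 28)
4G: (45, 28) + (14, 22). λ = (22 - 28)/(14 - 45) ≡ 53/28 mod 59. 28⁻¹ ≡ 19 (mod 59) since 28·19 = 532 ≡ 1, so λ ≡ 4.
  x = λ² - 45 - 14 = 16 - 59 ≡ 16; y = λ·(45 - 16) - 28 ≡ 29. → (16, 29)
4G = (16, 29).
Next 2H:
Repeated addition: build up to 2H.
2H: tangent at (19, 28): λ = (3·19² + 4)/(2·28) ≡ 25/56. 56⁻¹ ≡ 39 (mod 59) since 56·39 = 2184 ≡ 1, so λ ≡ 25·39 ≡ 31.
  x = λ² - 19 - 19 = 961 - 38 ≡ 38; y = λ·(19 - 38) - 28 ≡ 32. → (38, 32)
2H = (38, 32).
Finally 4G + 2H:
(16, 29) + (38, 32). λ = (32 - 29)/(38 - 16) ≡ 3/22 mod 59. 22⁻¹ ≡ 51 (mod 59) since 22·51 = 1122 ≡ 1, so λ ≡ 35.
  x = λ² - 16 - 38 = 1225 - 54 ≡ 50; y = λ·(16 - 50) - 29 ≡ 20. → (50, 20)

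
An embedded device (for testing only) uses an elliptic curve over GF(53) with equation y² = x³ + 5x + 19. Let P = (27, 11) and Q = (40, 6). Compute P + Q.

(15, 17)

(27, 11) + (40, 6). λ = (6 - 11)/(40 - 27) ≡ 48/13 mod 53. 13⁻¹ ≡ 49 (mod 53), so λ ≡ 20.
  x = λ² - 27 - 40 = 400 - 67 ≡ 15; y = λ·(27 - 15) - 11 ≡ 17. → (15, 17)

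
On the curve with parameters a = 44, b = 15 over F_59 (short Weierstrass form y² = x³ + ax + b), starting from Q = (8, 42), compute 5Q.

Double-and-add on 5 = (101)₂. Start with Q = (8, 42) for the leading 1-bit.
double: tangent at (8, 42): λ = (3·8² + 44)/(2·42) ≡ 0/25. 25⁻¹ ≡ 26 (mod 59) since 25·26 = 650 ≡ 1, so λ ≡ 0·26 ≡ 0.
  x = λ² - 8 - 8 = 0 - 16 ≡ 43; y = λ·(8 - 43) - 42 ≡ 17. → (43, 17)
double: tangent at (43, 17): λ = (3·43² + 44)/(2·17) ≡ 45/34. 34⁻¹ ≡ 33 (mod 59), so λ ≡ 45·33 ≡ 10.
  x = λ² - 43 - 43 = 100 - 86 ≡ 14; y = λ·(43 - 14) - 17 ≡ 37. → (14, 37)
add Q: (14, 37) + (8, 42). λ = (42 - 37)/(8 - 14) ≡ 5/53 mod 59. 53⁻¹ ≡ 49 (mod 59), so λ ≡ 9.
  x = λ² - 14 - 8 = 81 - 22 ≡ 0; y = λ·(14 - 0) - 37 ≡ 30. → (0, 30)

(0, 30)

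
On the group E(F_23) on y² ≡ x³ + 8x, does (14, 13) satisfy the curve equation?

no

y² = 13² ≡ 8; x³ + 8x + 0 = 2856 ≡ 4 (mod 23). 8 ≠ 4.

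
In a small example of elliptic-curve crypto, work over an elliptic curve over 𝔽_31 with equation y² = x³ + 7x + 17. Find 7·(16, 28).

(16, 3)

Write G = (16, 28).
Repeated addition: build up to 7G.
2G: tangent at (16, 28): λ = (3·16² + 7)/(2·28) ≡ 0/25. 25⁻¹ ≡ 5 (mod 31), so λ ≡ 0·5 ≡ 0.
  x = λ² - 16 - 16 = 0 - 32 ≡ 30; y = λ·(16 - 30) - 28 ≡ 3. → (30, 3)
3G: (30, 3) + (16, 28). λ = (28 - 3)/(16 - 30) ≡ 25/17 mod 31. 17⁻¹ ≡ 11 (mod 31), so λ ≡ 27.
  x = λ² - 30 - 16 = 729 - 46 ≡ 1; y = λ·(30 - 1) - 3 ≡ 5. → (1, 5)
4G: (1, 5) + (16, 28). λ = (28 - 5)/(16 - 1) ≡ 23/15 mod 31. 15⁻¹ ≡ 29 (mod 31), so λ ≡ 16.
  x = λ² - 1 - 16 = 256 - 17 ≡ 22; y = λ·(1 - 22) - 5 ≡ 0. → (22, 0)
5G: (22, 0) + (16, 28). λ = (28 - 0)/(16 - 22) ≡ 28/25 mod 31. 25⁻¹ ≡ 5 (mod 31), so λ ≡ 16.
  x = λ² - 22 - 16 = 256 - 38 ≡ 1; y = λ·(22 - 1) - 0 ≡ 26. → (1, 26)
6G: (1, 26) + (16, 28). λ = (28 - 26)/(16 - 1) ≡ 2/15 mod 31. 15⁻¹ ≡ 29 (mod 31), so λ ≡ 27.
  x = λ² - 1 - 16 = 729 - 17 ≡ 30; y = λ·(1 - 30) - 26 ≡ 28. → (30, 28)
7G: (30, 28) + (16, 28). λ = (28 - 28)/(16 - 30) ≡ 0/17 mod 31. 17⁻¹ ≡ 11 (mod 31), so λ ≡ 0.
  x = λ² - 30 - 16 = 0 - 46 ≡ 16; y = λ·(30 - 16) - 28 ≡ 3. → (16, 3)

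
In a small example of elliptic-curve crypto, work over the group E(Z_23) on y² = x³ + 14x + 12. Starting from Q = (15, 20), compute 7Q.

(20, 9)

Repeated addition: build up to 7Q.
2Q: tangent at (15, 20): λ = (3·15² + 14)/(2·20) ≡ 22/17. 17⁻¹ ≡ 19 (mod 23), so λ ≡ 22·19 ≡ 4.
  x = λ² - 15 - 15 = 16 - 30 ≡ 9; y = λ·(15 - 9) - 20 ≡ 4. → (9, 4)
3Q: (9, 4) + (15, 20). λ = (20 - 4)/(15 - 9) ≡ 16/6 mod 23. 6⁻¹ ≡ 4 (mod 23) since 6·4 = 24 ≡ 1, so λ ≡ 18.
  x = λ² - 9 - 15 = 324 - 24 ≡ 1; y = λ·(9 - 1) - 4 ≡ 2. → (1, 2)
4Q: (1, 2) + (15, 20). λ = (20 - 2)/(15 - 1) ≡ 18/14 mod 23. 14⁻¹ ≡ 5 (mod 23), so λ ≡ 21.
  x = λ² - 1 - 15 = 441 - 16 ≡ 11; y = λ·(1 - 11) - 2 ≡ 18. → (11, 18)
5Q: (11, 18) + (15, 20). λ = (20 - 18)/(15 - 11) ≡ 2/4 mod 23. 4⁻¹ ≡ 6 (mod 23) since 4·6 = 24 ≡ 1, so λ ≡ 12.
  x = λ² - 11 - 15 = 144 - 26 ≡ 3; y = λ·(11 - 3) - 18 ≡ 9. → (3, 9)
6Q: (3, 9) + (15, 20). λ = (20 - 9)/(15 - 3) ≡ 11/12 mod 23. 12⁻¹ ≡ 2 (mod 23), so λ ≡ 22.
  x = λ² - 3 - 15 = 484 - 18 ≡ 6; y = λ·(3 - 6) - 9 ≡ 17. → (6, 17)
7Q: (6, 17) + (15, 20). λ = (20 - 17)/(15 - 6) ≡ 3/9 mod 23. 9⁻¹ ≡ 18 (mod 23), so λ ≡ 8.
  x = λ² - 6 - 15 = 64 - 21 ≡ 20; y = λ·(6 - 20) - 17 ≡ 9. → (20, 9)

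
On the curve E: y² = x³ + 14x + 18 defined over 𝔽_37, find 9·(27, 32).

(4, 8)

Write P = (27, 32).
Double-and-add on 9 = (1001)₂. Start with P = (27, 32) for the leading 1-bit.
double: tangent at (27, 32): λ = (3·27² + 14)/(2·32) ≡ 18/27. 27⁻¹ ≡ 11 (mod 37) since 27·11 = 297 ≡ 1, so λ ≡ 18·11 ≡ 13.
  x = λ² - 27 - 27 = 169 - 54 ≡ 4; y = λ·(27 - 4) - 32 ≡ 8. → (4, 8)
double: tangent at (4, 8): λ = (3·4² + 14)/(2·8) ≡ 25/16. 16⁻¹ ≡ 7 (mod 37), so λ ≡ 25·7 ≡ 27.
  x = λ² - 4 - 4 = 729 - 8 ≡ 18; y = λ·(4 - 18) - 8 ≡ 21. → (18, 21)
double: tangent at (18, 21): λ = (3·18² + 14)/(2·21) ≡ 24/5. 5⁻¹ ≡ 15 (mod 37), so λ ≡ 24·15 ≡ 27.
  x = λ² - 18 - 18 = 729 - 36 ≡ 27; y = λ·(18 - 27) - 21 ≡ 32. → (27, 32)
add P: tangent at (27, 32): λ = (3·27² + 14)/(2·32) ≡ 18/27. 27⁻¹ ≡ 11 (mod 37), so λ ≡ 18·11 ≡ 13.
  x = λ² - 27 - 27 = 169 - 54 ≡ 4; y = λ·(27 - 4) - 32 ≡ 8. → (4, 8)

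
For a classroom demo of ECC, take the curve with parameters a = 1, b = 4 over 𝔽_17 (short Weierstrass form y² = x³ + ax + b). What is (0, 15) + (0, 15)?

tangent at (0, 15): λ = (3·0² + 1)/(2·15) ≡ 1/13. 13⁻¹ ≡ 4 (mod 17), so λ ≡ 1·4 ≡ 4.
  x = λ² - 0 - 0 = 16 - 0 ≡ 16; y = λ·(0 - 16) - 15 ≡ 6. → (16, 6)

(16, 6)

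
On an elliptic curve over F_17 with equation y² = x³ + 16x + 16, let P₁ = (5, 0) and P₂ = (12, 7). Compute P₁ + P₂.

(5, 0) + (12, 7). λ = (7 - 0)/(12 - 5) ≡ 7/7 mod 17. 7⁻¹ ≡ 5 (mod 17), so λ ≡ 1.
  x = λ² - 5 - 12 = 1 - 17 ≡ 1; y = λ·(5 - 1) - 0 ≡ 4. → (1, 4)

(1, 4)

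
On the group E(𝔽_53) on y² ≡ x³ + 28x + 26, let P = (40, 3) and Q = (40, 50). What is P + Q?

O

The two points share x = 40 and their y-coordinates satisfy 3 + 50 ≡ 0 (mod 53), so they are inverses. Their sum is O.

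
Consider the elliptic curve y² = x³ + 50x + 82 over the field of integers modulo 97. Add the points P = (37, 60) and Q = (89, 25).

(37, 60) + (89, 25). λ = (25 - 60)/(89 - 37) ≡ 62/52 mod 97. 52⁻¹ ≡ 28 (mod 97), so λ ≡ 87.
  x = λ² - 37 - 89 = 7569 - 126 ≡ 71; y = λ·(37 - 71) - 60 ≡ 86. → (71, 86)

(71, 86)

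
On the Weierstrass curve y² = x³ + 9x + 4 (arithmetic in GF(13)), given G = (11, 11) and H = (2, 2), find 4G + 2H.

O

First 4G:
Double-and-add on 4 = (100)₂. Start with G = (11, 11) for the leading 1-bit.
double: tangent at (11, 11): λ = (3·11² + 9)/(2·11) ≡ 8/9. 9⁻¹ ≡ 3 (mod 13) since 9·3 = 27 ≡ 1, so λ ≡ 8·3 ≡ 11.
  x = λ² - 11 - 11 = 121 - 22 ≡ 8; y = λ·(11 - 8) - 11 ≡ 9. → (8, 9)
double: tangent at (8, 9): λ = (3·8² + 9)/(2·9) ≡ 6/5. 5⁻¹ ≡ 8 (mod 13), so λ ≡ 6·8 ≡ 9.
  x = λ² - 8 - 8 = 81 - 16 ≡ 0; y = λ·(8 - 0) - 9 ≡ 11. → (0, 11)
4G = (0, 11).
Next 2H:
Repeated addition: build up to 2H.
2H: tangent at (2, 2): λ = (3·2² + 9)/(2·2) ≡ 8/4. 4⁻¹ ≡ 10 (mod 13) since 4·10 = 40 ≡ 1, so λ ≡ 8·10 ≡ 2.
  x = λ² - 2 - 2 = 4 - 4 ≡ 0; y = λ·(2 - 0) - 2 ≡ 2. → (0, 2)
2H = (0, 2).
Finally 4G + 2H:
(0, 11) + (0, 2): same x and y₁ ≡ -y₂, so the sum is O.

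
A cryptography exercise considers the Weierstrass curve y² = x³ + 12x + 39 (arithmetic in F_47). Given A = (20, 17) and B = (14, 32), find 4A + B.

First 4A:
Double-and-add on 4 = (100)₂. Start with A = (20, 17) for the leading 1-bit.
double: tangent at (20, 17): λ = (3·20² + 12)/(2·17) ≡ 37/34. 34⁻¹ ≡ 18 (mod 47), so λ ≡ 37·18 ≡ 8.
  x = λ² - 20 - 20 = 64 - 40 ≡ 24; y = λ·(20 - 24) - 17 ≡ 45. → (24, 45)
double: tangent at (24, 45): λ = (3·24² + 12)/(2·45) ≡ 1/43. 43⁻¹ ≡ 35 (mod 47) since 43·35 = 1505 ≡ 1, so λ ≡ 1·35 ≡ 35.
  x = λ² - 24 - 24 = 1225 - 48 ≡ 2; y = λ·(24 - 2) - 45 ≡ 20. → (2, 20)
4A = (2, 20).
Finally 4A + B:
(2, 20) + (14, 32). λ = (32 - 20)/(14 - 2) ≡ 12/12 mod 47. 12⁻¹ ≡ 4 (mod 47) since 12·4 = 48 ≡ 1, so λ ≡ 1.
  x = λ² - 2 - 14 = 1 - 16 ≡ 32; y = λ·(2 - 32) - 20 ≡ 44. → (32, 44)

(32, 44)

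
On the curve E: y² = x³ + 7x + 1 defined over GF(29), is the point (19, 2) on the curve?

y² = 2² ≡ 4; x³ + 7x + 1 = 6993 ≡ 4 (mod 29). 4 = 4.

yes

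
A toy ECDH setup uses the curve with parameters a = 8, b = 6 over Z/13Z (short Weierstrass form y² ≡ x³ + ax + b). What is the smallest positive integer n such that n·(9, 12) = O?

2P: tangent at (9, 12): λ = (3·9² + 8)/(2·12) ≡ 4/11. 11⁻¹ ≡ 6 (mod 13), so λ ≡ 4·6 ≡ 11.
  x = λ² - 9 - 9 = 121 - 18 ≡ 12; y = λ·(9 - 12) - 12 ≡ 7. → (12, 7)
3P: (12, 7) + (9, 12). λ = (12 - 7)/(9 - 12) ≡ 5/10 mod 13. 10⁻¹ ≡ 4 (mod 13), so λ ≡ 7.
  x = λ² - 12 - 9 = 49 - 21 ≡ 2; y = λ·(12 - 2) - 7 ≡ 11. → (2, 11)
4P: (2, 11) + (9, 12). λ = (12 - 11)/(9 - 2) ≡ 1/7 mod 13. 7⁻¹ ≡ 2 (mod 13) since 7·2 = 14 ≡ 1, so λ ≡ 2.
  x = λ² - 2 - 9 = 4 - 11 ≡ 6; y = λ·(2 - 6) - 11 ≡ 7. → (6, 7)
5P: (6, 7) + (9, 12). λ = (12 - 7)/(9 - 6) ≡ 5/3 mod 13. 3⁻¹ ≡ 9 (mod 13) since 3·9 = 27 ≡ 1, so λ ≡ 6.
  x = λ² - 6 - 9 = 36 - 15 ≡ 8; y = λ·(6 - 8) - 7 ≡ 7. → (8, 7)
6P: (8, 7) + (9, 12). λ = (12 - 7)/(9 - 8) ≡ 5/1 mod 13. 1⁻¹ ≡ 1 (mod 13) since 1·1 = 1 ≡ 1, so λ ≡ 5.
  x = λ² - 8 - 9 = 25 - 17 ≡ 8; y = λ·(8 - 8) - 7 ≡ 6. → (8, 6)
7P: (8, 6) + (9, 12). λ = (12 - 6)/(9 - 8) ≡ 6/1 mod 13. 1⁻¹ ≡ 1 (mod 13), so λ ≡ 6.
  x = λ² - 8 - 9 = 36 - 17 ≡ 6; y = λ·(8 - 6) - 6 ≡ 6. → (6, 6)
8P: (6, 6) + (9, 12). λ = (12 - 6)/(9 - 6) ≡ 6/3 mod 13. 3⁻¹ ≡ 9 (mod 13), so λ ≡ 2.
  x = λ² - 6 - 9 = 4 - 15 ≡ 2; y = λ·(6 - 2) - 6 ≡ 2. → (2, 2)
9P: (2, 2) + (9, 12). λ = (12 - 2)/(9 - 2) ≡ 10/7 mod 13. 7⁻¹ ≡ 2 (mod 13), so λ ≡ 7.
  x = λ² - 2 - 9 = 49 - 11 ≡ 12; y = λ·(2 - 12) - 2 ≡ 6. → (12, 6)
10P: (12, 6) + (9, 12). λ = (12 - 6)/(9 - 12) ≡ 6/10 mod 13. 10⁻¹ ≡ 4 (mod 13), so λ ≡ 11.
  x = λ² - 12 - 9 = 121 - 21 ≡ 9; y = λ·(12 - 9) - 6 ≡ 1. → (9, 1)
11P: (9, 1) + (9, 12): same x and y₁ ≡ -y₂, so the sum is O.
11P = O, so the order is 11.

11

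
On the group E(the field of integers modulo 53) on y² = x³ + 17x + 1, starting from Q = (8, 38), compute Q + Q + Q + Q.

Double-and-add on 4 = (100)₂. Start with Q = (8, 38) for the leading 1-bit.
double: tangent at (8, 38): λ = (3·8² + 17)/(2·38) ≡ 50/23. 23⁻¹ ≡ 30 (mod 53), so λ ≡ 50·30 ≡ 16.
  x = λ² - 8 - 8 = 256 - 16 ≡ 28; y = λ·(8 - 28) - 38 ≡ 13. → (28, 13)
double: tangent at (28, 13): λ = (3·28² + 17)/(2·13) ≡ 37/26. 26⁻¹ ≡ 51 (mod 53), so λ ≡ 37·51 ≡ 32.
  x = λ² - 28 - 28 = 1024 - 56 ≡ 14; y = λ·(28 - 14) - 13 ≡ 11. → (14, 11)

(14, 11)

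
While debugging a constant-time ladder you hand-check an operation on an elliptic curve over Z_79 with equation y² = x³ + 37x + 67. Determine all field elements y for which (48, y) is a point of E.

27, 52

x³ + 37x + 67 = 112435 ≡ 18 (mod 79).
Square roots of 18 mod 79: 27 and 52 (since 27² = 729 ≡ 18).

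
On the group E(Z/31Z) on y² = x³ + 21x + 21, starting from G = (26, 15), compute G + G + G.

Repeated addition: build up to 3G.
2G: tangent at (26, 15): λ = (3·26² + 21)/(2·15) ≡ 3/30. 30⁻¹ ≡ 30 (mod 31) since 30·30 = 900 ≡ 1, so λ ≡ 3·30 ≡ 28.
  x = λ² - 26 - 26 = 784 - 52 ≡ 19; y = λ·(26 - 19) - 15 ≡ 26. → (19, 26)
3G: (19, 26) + (26, 15). λ = (15 - 26)/(26 - 19) ≡ 20/7 mod 31. 7⁻¹ ≡ 9 (mod 31), so λ ≡ 25.
  x = λ² - 19 - 26 = 625 - 45 ≡ 22; y = λ·(19 - 22) - 26 ≡ 23. → (22, 23)

(22, 23)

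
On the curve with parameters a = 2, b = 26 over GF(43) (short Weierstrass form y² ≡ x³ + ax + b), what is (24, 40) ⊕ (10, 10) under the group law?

(25, 7)

(24, 40) + (10, 10). λ = (10 - 40)/(10 - 24) ≡ 13/29 mod 43. 29⁻¹ ≡ 3 (mod 43), so λ ≡ 39.
  x = λ² - 24 - 10 = 1521 - 34 ≡ 25; y = λ·(24 - 25) - 40 ≡ 7. → (25, 7)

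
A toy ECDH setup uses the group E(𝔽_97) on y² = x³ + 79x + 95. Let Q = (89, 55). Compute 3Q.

Repeated addition: build up to 3Q.
2Q: tangent at (89, 55): λ = (3·89² + 79)/(2·55) ≡ 77/13. 13⁻¹ ≡ 15 (mod 97) since 13·15 = 195 ≡ 1, so λ ≡ 77·15 ≡ 88.
  x = λ² - 89 - 89 = 7744 - 178 ≡ 0; y = λ·(89 - 0) - 55 ≡ 17. → (0, 17)
3Q: (0, 17) + (89, 55). λ = (55 - 17)/(89 - 0) ≡ 38/89 mod 97. 89⁻¹ ≡ 12 (mod 97), so λ ≡ 68.
  x = λ² - 0 - 89 = 4624 - 89 ≡ 73; y = λ·(0 - 73) - 17 ≡ 63. → (73, 63)

(73, 63)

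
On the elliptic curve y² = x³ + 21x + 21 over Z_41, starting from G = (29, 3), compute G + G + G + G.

Double-and-add on 4 = (100)₂. Start with G = (29, 3) for the leading 1-bit.
double: tangent at (29, 3): λ = (3·29² + 21)/(2·3) ≡ 2/6. 6⁻¹ ≡ 7 (mod 41), so λ ≡ 2·7 ≡ 14.
  x = λ² - 29 - 29 = 196 - 58 ≡ 15; y = λ·(29 - 15) - 3 ≡ 29. → (15, 29)
double: tangent at (15, 29): λ = (3·15² + 21)/(2·29) ≡ 40/17. 17⁻¹ ≡ 29 (mod 41) since 17·29 = 493 ≡ 1, so λ ≡ 40·29 ≡ 12.
  x = λ² - 15 - 15 = 144 - 30 ≡ 32; y = λ·(15 - 32) - 29 ≡ 13. → (32, 13)

(32, 13)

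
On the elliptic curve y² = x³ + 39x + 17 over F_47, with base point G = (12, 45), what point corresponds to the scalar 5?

(45, 42)

Repeated addition: build up to 5G.
2G: tangent at (12, 45): λ = (3·12² + 39)/(2·45) ≡ 1/43. 43⁻¹ ≡ 35 (mod 47), so λ ≡ 1·35 ≡ 35.
  x = λ² - 12 - 12 = 1225 - 24 ≡ 26; y = λ·(12 - 26) - 45 ≡ 29. → (26, 29)
3G: (26, 29) + (12, 45). λ = (45 - 29)/(12 - 26) ≡ 16/33 mod 47. 33⁻¹ ≡ 10 (mod 47) since 33·10 = 330 ≡ 1, so λ ≡ 19.
  x = λ² - 26 - 12 = 361 - 38 ≡ 41; y = λ·(26 - 41) - 29 ≡ 15. → (41, 15)
4G: (41, 15) + (12, 45). λ = (45 - 15)/(12 - 41) ≡ 30/18 mod 47. 18⁻¹ ≡ 34 (mod 47), so λ ≡ 33.
  x = λ² - 41 - 12 = 1089 - 53 ≡ 2; y = λ·(41 - 2) - 15 ≡ 3. → (2, 3)
5G: (2, 3) + (12, 45). λ = (45 - 3)/(12 - 2) ≡ 42/10 mod 47. 10⁻¹ ≡ 33 (mod 47) since 10·33 = 330 ≡ 1, so λ ≡ 23.
  x = λ² - 2 - 12 = 529 - 14 ≡ 45; y = λ·(2 - 45) - 3 ≡ 42. → (45, 42)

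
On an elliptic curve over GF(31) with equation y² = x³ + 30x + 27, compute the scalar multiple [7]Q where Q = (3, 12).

Double-and-add on 7 = (111)₂. Start with Q = (3, 12) for the leading 1-bit.
double: tangent at (3, 12): λ = (3·3² + 30)/(2·12) ≡ 26/24. 24⁻¹ ≡ 22 (mod 31), so λ ≡ 26·22 ≡ 14.
  x = λ² - 3 - 3 = 196 - 6 ≡ 4; y = λ·(3 - 4) - 12 ≡ 5. → (4, 5)
add Q: (4, 5) + (3, 12). λ = (12 - 5)/(3 - 4) ≡ 7/30 mod 31. 30⁻¹ ≡ 30 (mod 31), so λ ≡ 24.
  x = λ² - 4 - 3 = 576 - 7 ≡ 11; y = λ·(4 - 11) - 5 ≡ 13. → (11, 13)
double: tangent at (11, 13): λ = (3·11² + 30)/(2·13) ≡ 21/26. 26⁻¹ ≡ 6 (mod 31), so λ ≡ 21·6 ≡ 2.
  x = λ² - 11 - 11 = 4 - 22 ≡ 13; y = λ·(11 - 13) - 13 ≡ 14. → (13, 14)
add Q: (13, 14) + (3, 12). λ = (12 - 14)/(3 - 13) ≡ 29/21 mod 31. 21⁻¹ ≡ 3 (mod 31) since 21·3 = 63 ≡ 1, so λ ≡ 25.
  x = λ² - 13 - 3 = 625 - 16 ≡ 20; y = λ·(13 - 20) - 14 ≡ 28. → (20, 28)

(20, 28)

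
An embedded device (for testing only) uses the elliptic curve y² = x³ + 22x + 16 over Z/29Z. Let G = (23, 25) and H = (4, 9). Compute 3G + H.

(3, 14)

First 3G:
Repeated addition: build up to 3G.
2G: tangent at (23, 25): λ = (3·23² + 22)/(2·25) ≡ 14/21. 21⁻¹ ≡ 18 (mod 29) since 21·18 = 378 ≡ 1, so λ ≡ 14·18 ≡ 20.
  x = λ² - 23 - 23 = 400 - 46 ≡ 6; y = λ·(23 - 6) - 25 ≡ 25. → (6, 25)
3G: (6, 25) + (23, 25). λ = (25 - 25)/(23 - 6) ≡ 0/17 mod 29. 17⁻¹ ≡ 12 (mod 29), so λ ≡ 0.
  x = λ² - 6 - 23 = 0 - 29 ≡ 0; y = λ·(6 - 0) - 25 ≡ 4. → (0, 4)
3G = (0, 4).
Finally 3G + H:
(0, 4) + (4, 9). λ = (9 - 4)/(4 - 0) ≡ 5/4 mod 29. 4⁻¹ ≡ 22 (mod 29), so λ ≡ 23.
  x = λ² - 0 - 4 = 529 - 4 ≡ 3; y = λ·(0 - 3) - 4 ≡ 14. → (3, 14)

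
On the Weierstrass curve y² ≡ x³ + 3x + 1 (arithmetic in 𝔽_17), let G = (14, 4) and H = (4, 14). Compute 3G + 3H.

First 3G:
Repeated addition: build up to 3G.
2G: tangent at (14, 4): λ = (3·14² + 3)/(2·4) ≡ 13/8. 8⁻¹ ≡ 15 (mod 17) since 8·15 = 120 ≡ 1, so λ ≡ 13·15 ≡ 8.
  x = λ² - 14 - 14 = 64 - 28 ≡ 2; y = λ·(14 - 2) - 4 ≡ 7. → (2, 7)
3G: (2, 7) + (14, 4). λ = (4 - 7)/(14 - 2) ≡ 14/12 mod 17. 12⁻¹ ≡ 10 (mod 17), so λ ≡ 4.
  x = λ² - 2 - 14 = 16 - 16 ≡ 0; y = λ·(2 - 0) - 7 ≡ 1. → (0, 1)
3G = (0, 1).
Next 3H:
Repeated addition: build up to 3H.
2H: tangent at (4, 14): λ = (3·4² + 3)/(2·14) ≡ 0/11. 11⁻¹ ≡ 14 (mod 17), so λ ≡ 0·14 ≡ 0.
  x = λ² - 4 - 4 = 0 - 8 ≡ 9; y = λ·(4 - 9) - 14 ≡ 3. → (9, 3)
3H: (9, 3) + (4, 14). λ = (14 - 3)/(4 - 9) ≡ 11/12 mod 17. 12⁻¹ ≡ 10 (mod 17) since 12·10 = 120 ≡ 1, so λ ≡ 8.
  x = λ² - 9 - 4 = 64 - 13 ≡ 0; y = λ·(9 - 0) - 3 ≡ 1. → (0, 1)
3H = (0, 1).
Finally 3G + 3H:
tangent at (0, 1): λ = (3·0² + 3)/(2·1) ≡ 3/2. 2⁻¹ ≡ 9 (mod 17) since 2·9 = 18 ≡ 1, so λ ≡ 3·9 ≡ 10.
  x = λ² - 0 - 0 = 100 - 0 ≡ 15; y = λ·(0 - 15) - 1 ≡ 2. → (15, 2)

(15, 2)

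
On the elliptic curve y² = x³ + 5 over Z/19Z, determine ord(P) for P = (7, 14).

9

2P: tangent at (7, 14): λ = (3·7² + 0)/(2·14) ≡ 14/9. 9⁻¹ ≡ 17 (mod 19) since 9·17 = 153 ≡ 1, so λ ≡ 14·17 ≡ 10.
  x = λ² - 7 - 7 = 100 - 14 ≡ 10; y = λ·(7 - 10) - 14 ≡ 13. → (10, 13)
3P: (10, 13) + (7, 14). λ = (14 - 13)/(7 - 10) ≡ 1/16 mod 19. 16⁻¹ ≡ 6 (mod 19), so λ ≡ 6.
  x = λ² - 10 - 7 = 36 - 17 ≡ 0; y = λ·(10 - 0) - 13 ≡ 9. → (0, 9)
4P: (0, 9) + (7, 14). λ = (14 - 9)/(7 - 0) ≡ 5/7 mod 19. 7⁻¹ ≡ 11 (mod 19), so λ ≡ 17.
  x = λ² - 0 - 7 = 289 - 7 ≡ 16; y = λ·(0 - 16) - 9 ≡ 4. → (16, 4)
5P: (16, 4) + (7, 14). λ = (14 - 4)/(7 - 16) ≡ 10/10 mod 19. 10⁻¹ ≡ 2 (mod 19) since 10·2 = 20 ≡ 1, so λ ≡ 1.
  x = λ² - 16 - 7 = 1 - 23 ≡ 16; y = λ·(16 - 16) - 4 ≡ 15. → (16, 15)
6P: (16, 15) + (7, 14). λ = (14 - 15)/(7 - 16) ≡ 18/10 mod 19. 10⁻¹ ≡ 2 (mod 19) since 10·2 = 20 ≡ 1, so λ ≡ 17.
  x = λ² - 16 - 7 = 289 - 23 ≡ 0; y = λ·(16 - 0) - 15 ≡ 10. → (0, 10)
7P: (0, 10) + (7, 14). λ = (14 - 10)/(7 - 0) ≡ 4/7 mod 19. 7⁻¹ ≡ 11 (mod 19) since 7·11 = 77 ≡ 1, so λ ≡ 6.
  x = λ² - 0 - 7 = 36 - 7 ≡ 10; y = λ·(0 - 10) - 10 ≡ 6. → (10, 6)
8P: (10, 6) + (7, 14). λ = (14 - 6)/(7 - 10) ≡ 8/16 mod 19. 16⁻¹ ≡ 6 (mod 19), so λ ≡ 10.
  x = λ² - 10 - 7 = 100 - 17 ≡ 7; y = λ·(10 - 7) - 6 ≡ 5. → (7, 5)
9P: (7, 5) + (7, 14): same x and y₁ ≡ -y₂, so the sum is O.
9P = O, so the order is 9.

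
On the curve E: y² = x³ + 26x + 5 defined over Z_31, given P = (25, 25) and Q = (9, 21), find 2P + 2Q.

(9, 10)

First 2P:
Repeated addition: build up to 2P.
2P: tangent at (25, 25): λ = (3·25² + 26)/(2·25) ≡ 10/19. 19⁻¹ ≡ 18 (mod 31) since 19·18 = 342 ≡ 1, so λ ≡ 10·18 ≡ 25.
  x = λ² - 25 - 25 = 625 - 50 ≡ 17; y = λ·(25 - 17) - 25 ≡ 20. → (17, 20)
2P = (17, 20).
Next 2Q:
Repeated addition: build up to 2Q.
2Q: tangent at (9, 21): λ = (3·9² + 26)/(2·21) ≡ 21/11. 11⁻¹ ≡ 17 (mod 31), so λ ≡ 21·17 ≡ 16.
  x = λ² - 9 - 9 = 256 - 18 ≡ 21; y = λ·(9 - 21) - 21 ≡ 4. → (21, 4)
2Q = (21, 4).
Finally 2P + 2Q:
(17, 20) + (21, 4). λ = (4 - 20)/(21 - 17) ≡ 15/4 mod 31. 4⁻¹ ≡ 8 (mod 31) since 4·8 = 32 ≡ 1, so λ ≡ 27.
  x = λ² - 17 - 21 = 729 - 38 ≡ 9; y = λ·(17 - 9) - 20 ≡ 10. → (9, 10)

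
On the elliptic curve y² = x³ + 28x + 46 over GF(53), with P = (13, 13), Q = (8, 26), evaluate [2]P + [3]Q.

First 2P:
Repeated addition: build up to 2P.
2P: tangent at (13, 13): λ = (3·13² + 28)/(2·13) ≡ 5/26. 26⁻¹ ≡ 51 (mod 53) since 26·51 = 1326 ≡ 1, so λ ≡ 5·51 ≡ 43.
  x = λ² - 13 - 13 = 1849 - 26 ≡ 21; y = λ·(13 - 21) - 13 ≡ 14. → (21, 14)
2P = (21, 14).
Next 3Q:
Repeated addition: build up to 3Q.
2Q: tangent at (8, 26): λ = (3·8² + 28)/(2·26) ≡ 8/52. 52⁻¹ ≡ 52 (mod 53), so λ ≡ 8·52 ≡ 45.
  x = λ² - 8 - 8 = 2025 - 16 ≡ 48; y = λ·(8 - 48) - 26 ≡ 29. → (48, 29)
3Q: (48, 29) + (8, 26). λ = (26 - 29)/(8 - 48) ≡ 50/13 mod 53. 13⁻¹ ≡ 49 (mod 53) since 13·49 = 637 ≡ 1, so λ ≡ 12.
  x = λ² - 48 - 8 = 144 - 56 ≡ 35; y = λ·(48 - 35) - 29 ≡ 21. → (35, 21)
3Q = (35, 21).
Finally 2P + 3Q:
(21, 14) + (35, 21). λ = (21 - 14)/(35 - 21) ≡ 7/14 mod 53. 14⁻¹ ≡ 19 (mod 53) since 14·19 = 266 ≡ 1, so λ ≡ 27.
  x = λ² - 21 - 35 = 729 - 56 ≡ 37; y = λ·(21 - 37) - 14 ≡ 31. → (37, 31)

(37, 31)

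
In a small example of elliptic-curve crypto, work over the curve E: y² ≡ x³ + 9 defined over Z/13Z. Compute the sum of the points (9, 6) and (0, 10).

(9, 6) + (0, 10). λ = (10 - 6)/(0 - 9) ≡ 4/4 mod 13. 4⁻¹ ≡ 10 (mod 13), so λ ≡ 1.
  x = λ² - 9 - 0 = 1 - 9 ≡ 5; y = λ·(9 - 5) - 6 ≡ 11. → (5, 11)

(5, 11)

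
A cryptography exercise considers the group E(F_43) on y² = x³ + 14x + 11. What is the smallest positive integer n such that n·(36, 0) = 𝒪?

2

2P: (36, 0) + (36, 0): same x and y₁ ≡ -y₂, so the sum is 𝒪.
2P = 𝒪, so the order is 2.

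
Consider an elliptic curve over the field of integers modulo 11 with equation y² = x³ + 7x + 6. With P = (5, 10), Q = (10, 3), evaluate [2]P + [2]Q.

(10, 3)

First 2P:
Repeated addition: build up to 2P.
2P: tangent at (5, 10): λ = (3·5² + 7)/(2·10) ≡ 5/9. 9⁻¹ ≡ 5 (mod 11) since 9·5 = 45 ≡ 1, so λ ≡ 5·5 ≡ 3.
  x = λ² - 5 - 5 = 9 - 10 ≡ 10; y = λ·(5 - 10) - 10 ≡ 8. → (10, 8)
2P = (10, 8).
Next 2Q:
Repeated addition: build up to 2Q.
2Q: tangent at (10, 3): λ = (3·10² + 7)/(2·3) ≡ 10/6. 6⁻¹ ≡ 2 (mod 11), so λ ≡ 10·2 ≡ 9.
  x = λ² - 10 - 10 = 81 - 20 ≡ 6; y = λ·(10 - 6) - 3 ≡ 0. → (6, 0)
2Q = (6, 0).
Finally 2P + 2Q:
(10, 8) + (6, 0). λ = (0 - 8)/(6 - 10) ≡ 3/7 mod 11. 7⁻¹ ≡ 8 (mod 11), so λ ≡ 2.
  x = λ² - 10 - 6 = 4 - 16 ≡ 10; y = λ·(10 - 10) - 8 ≡ 3. → (10, 3)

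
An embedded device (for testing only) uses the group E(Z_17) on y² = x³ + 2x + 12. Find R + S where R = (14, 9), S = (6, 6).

(14, 9) + (6, 6). λ = (6 - 9)/(6 - 14) ≡ 14/9 mod 17. 9⁻¹ ≡ 2 (mod 17) since 9·2 = 18 ≡ 1, so λ ≡ 11.
  x = λ² - 14 - 6 = 121 - 20 ≡ 16; y = λ·(14 - 16) - 9 ≡ 3. → (16, 3)

(16, 3)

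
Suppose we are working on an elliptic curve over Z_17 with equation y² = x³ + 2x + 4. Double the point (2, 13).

tangent at (2, 13): λ = (3·2² + 2)/(2·13) ≡ 14/9. 9⁻¹ ≡ 2 (mod 17), so λ ≡ 14·2 ≡ 11.
  x = λ² - 2 - 2 = 121 - 4 ≡ 15; y = λ·(2 - 15) - 13 ≡ 14. → (15, 14)

(15, 14)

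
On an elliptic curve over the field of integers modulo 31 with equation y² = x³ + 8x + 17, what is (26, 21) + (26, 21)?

(18, 14)

tangent at (26, 21): λ = (3·26² + 8)/(2·21) ≡ 21/11. 11⁻¹ ≡ 17 (mod 31), so λ ≡ 21·17 ≡ 16.
  x = λ² - 26 - 26 = 256 - 52 ≡ 18; y = λ·(26 - 18) - 21 ≡ 14. → (18, 14)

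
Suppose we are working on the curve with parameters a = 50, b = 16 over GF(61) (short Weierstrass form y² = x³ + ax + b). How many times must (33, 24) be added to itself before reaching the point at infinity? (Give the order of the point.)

2P: tangent at (33, 24): λ = (3·33² + 50)/(2·24) ≡ 23/48. 48⁻¹ ≡ 14 (mod 61), so λ ≡ 23·14 ≡ 17.
  x = λ² - 33 - 33 = 289 - 66 ≡ 40; y = λ·(33 - 40) - 24 ≡ 40. → (40, 40)
3P: (40, 40) + (33, 24). λ = (24 - 40)/(33 - 40) ≡ 45/54 mod 61. 54⁻¹ ≡ 26 (mod 61), so λ ≡ 11.
  x = λ² - 40 - 33 = 121 - 73 ≡ 48; y = λ·(40 - 48) - 40 ≡ 55. → (48, 55)
4P: (48, 55) + (33, 24). λ = (24 - 55)/(33 - 48) ≡ 30/46 mod 61. 46⁻¹ ≡ 4 (mod 61), so λ ≡ 59.
  x = λ² - 48 - 33 = 3481 - 81 ≡ 45; y = λ·(48 - 45) - 55 ≡ 0. → (45, 0)
5P: (45, 0) + (33, 24). λ = (24 - 0)/(33 - 45) ≡ 24/49 mod 61. 49⁻¹ ≡ 5 (mod 61), so λ ≡ 59.
  x = λ² - 45 - 33 = 3481 - 78 ≡ 48; y = λ·(45 - 48) - 0 ≡ 6. → (48, 6)
6P: (48, 6) + (33, 24). λ = (24 - 6)/(33 - 48) ≡ 18/46 mod 61. 46⁻¹ ≡ 4 (mod 61), so λ ≡ 11.
  x = λ² - 48 - 33 = 121 - 81 ≡ 40; y = λ·(48 - 40) - 6 ≡ 21. → (40, 21)
7P: (40, 21) + (33, 24). λ = (24 - 21)/(33 - 40) ≡ 3/54 mod 61. 54⁻¹ ≡ 26 (mod 61) since 54·26 = 1404 ≡ 1, so λ ≡ 17.
  x = λ² - 40 - 33 = 289 - 73 ≡ 33; y = λ·(40 - 33) - 21 ≡ 37. → (33, 37)
8P: (33, 37) + (33, 24): same x and y₁ ≡ -y₂, so the sum is the point at infinity.
8P = the point at infinity, so the order is 8.

8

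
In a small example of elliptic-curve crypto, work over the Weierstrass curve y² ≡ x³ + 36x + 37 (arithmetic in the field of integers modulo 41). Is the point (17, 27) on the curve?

no

y² = 27² ≡ 32; x³ + 36x + 37 = 5562 ≡ 27 (mod 41). 32 ≠ 27.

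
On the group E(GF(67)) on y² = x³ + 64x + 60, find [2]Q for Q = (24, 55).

tangent at (24, 55): λ = (3·24² + 64)/(2·55) ≡ 50/43. 43⁻¹ ≡ 53 (mod 67), so λ ≡ 50·53 ≡ 37.
  x = λ² - 24 - 24 = 1369 - 48 ≡ 48; y = λ·(24 - 48) - 55 ≡ 62. → (48, 62)

(48, 62)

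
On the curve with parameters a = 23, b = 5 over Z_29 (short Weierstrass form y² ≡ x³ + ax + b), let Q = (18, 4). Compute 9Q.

(22, 20)

Repeated addition: build up to 9Q.
2Q: tangent at (18, 4): λ = (3·18² + 23)/(2·4) ≡ 9/8. 8⁻¹ ≡ 11 (mod 29), so λ ≡ 9·11 ≡ 12.
  x = λ² - 18 - 18 = 144 - 36 ≡ 21; y = λ·(18 - 21) - 4 ≡ 18. → (21, 18)
3Q: (21, 18) + (18, 4). λ = (4 - 18)/(18 - 21) ≡ 15/26 mod 29. 26⁻¹ ≡ 19 (mod 29) since 26·19 = 494 ≡ 1, so λ ≡ 24.
  x = λ² - 21 - 18 = 576 - 39 ≡ 15; y = λ·(21 - 15) - 18 ≡ 10. → (15, 10)
4Q: (15, 10) + (18, 4). λ = (4 - 10)/(18 - 15) ≡ 23/3 mod 29. 3⁻¹ ≡ 10 (mod 29) since 3·10 = 30 ≡ 1, so λ ≡ 27.
  x = λ² - 15 - 18 = 729 - 33 ≡ 0; y = λ·(15 - 0) - 10 ≡ 18. → (0, 18)
5Q: (0, 18) + (18, 4). λ = (4 - 18)/(18 - 0) ≡ 15/18 mod 29. 18⁻¹ ≡ 21 (mod 29), so λ ≡ 25.
  x = λ² - 0 - 18 = 625 - 18 ≡ 27; y = λ·(0 - 27) - 18 ≡ 3. → (27, 3)
6Q: (27, 3) + (18, 4). λ = (4 - 3)/(18 - 27) ≡ 1/20 mod 29. 20⁻¹ ≡ 16 (mod 29), so λ ≡ 16.
  x = λ² - 27 - 18 = 256 - 45 ≡ 8; y = λ·(27 - 8) - 3 ≡ 11. → (8, 11)
7Q: (8, 11) + (18, 4). λ = (4 - 11)/(18 - 8) ≡ 22/10 mod 29. 10⁻¹ ≡ 3 (mod 29), so λ ≡ 8.
  x = λ² - 8 - 18 = 64 - 26 ≡ 9; y = λ·(8 - 9) - 11 ≡ 10. → (9, 10)
8Q: (9, 10) + (18, 4). λ = (4 - 10)/(18 - 9) ≡ 23/9 mod 29. 9⁻¹ ≡ 13 (mod 29), so λ ≡ 9.
  x = λ² - 9 - 18 = 81 - 27 ≡ 25; y = λ·(9 - 25) - 10 ≡ 20. → (25, 20)
9Q: (25, 20) + (18, 4). λ = (4 - 20)/(18 - 25) ≡ 13/22 mod 29. 22⁻¹ ≡ 4 (mod 29), so λ ≡ 23.
  x = λ² - 25 - 18 = 529 - 43 ≡ 22; y = λ·(25 - 22) - 20 ≡ 20. → (22, 20)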